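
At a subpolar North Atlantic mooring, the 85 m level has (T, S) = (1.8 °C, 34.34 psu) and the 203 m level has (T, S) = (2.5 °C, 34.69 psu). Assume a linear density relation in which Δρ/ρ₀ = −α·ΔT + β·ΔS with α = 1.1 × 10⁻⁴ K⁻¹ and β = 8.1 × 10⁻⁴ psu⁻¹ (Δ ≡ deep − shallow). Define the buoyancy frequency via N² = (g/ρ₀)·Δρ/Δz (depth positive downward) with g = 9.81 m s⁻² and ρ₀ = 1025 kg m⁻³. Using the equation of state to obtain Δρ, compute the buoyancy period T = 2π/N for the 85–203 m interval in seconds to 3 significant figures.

1.52 × 10³ s

ΔT = +0.7 K, ΔS = +0.35 psu (deep − shallow).
Δρ/ρ₀ = −αΔT + βΔS = -7.70 × 10⁻⁵ + 2.835 × 10⁻⁴ = 2.065 × 10⁻⁴, so Δρ ≈ 0.2117 kg m⁻³.
N² = (g/ρ₀)·Δρ/Δz = g·(Δρ/ρ₀)/Δz = 9.81 × 2.065 × 10⁻⁴ / 118 = 1.7167 × 10⁻⁵ s⁻².
N = √(1.7167 × 10⁻⁵) = 4.1433 × 10⁻³ rad s⁻¹ → T = 2π/N = 1.5165 × 10³ s ≈ 1.52 × 10³ s.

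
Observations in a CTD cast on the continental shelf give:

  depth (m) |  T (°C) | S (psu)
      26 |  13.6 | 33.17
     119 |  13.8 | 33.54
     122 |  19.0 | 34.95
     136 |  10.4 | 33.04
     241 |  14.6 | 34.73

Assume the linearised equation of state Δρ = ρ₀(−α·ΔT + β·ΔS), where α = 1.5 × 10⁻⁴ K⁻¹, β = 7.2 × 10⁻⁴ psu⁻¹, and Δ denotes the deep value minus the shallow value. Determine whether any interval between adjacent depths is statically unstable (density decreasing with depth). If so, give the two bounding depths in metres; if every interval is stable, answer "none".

Evaluate Δρ/ρ₀ = −αΔT + βΔS across each adjacent pair:
  26–119 m: −αΔT+βΔS = −(1.5 × 10⁻⁴)(+0.2)+(7.2 × 10⁻⁴)(+0.37) = 2.4 × 10⁻⁴ → stable
  119–122 m: −αΔT+βΔS = −(1.5 × 10⁻⁴)(+5.2)+(7.2 × 10⁻⁴)(+1.41) = 2.4 × 10⁻⁴ → stable
  122–136 m: −αΔT+βΔS = −(1.5 × 10⁻⁴)(-8.6)+(7.2 × 10⁻⁴)(-1.91) = -8.5 × 10⁻⁵ → UNSTABLE
  136–241 m: −αΔT+βΔS = −(1.5 × 10⁻⁴)(+4.2)+(7.2 × 10⁻⁴)(+1.69) = 5.9 × 10⁻⁴ → stable
The 122–136 m interval has Δρ < 0: lighter water underlies denser water.

122–136 m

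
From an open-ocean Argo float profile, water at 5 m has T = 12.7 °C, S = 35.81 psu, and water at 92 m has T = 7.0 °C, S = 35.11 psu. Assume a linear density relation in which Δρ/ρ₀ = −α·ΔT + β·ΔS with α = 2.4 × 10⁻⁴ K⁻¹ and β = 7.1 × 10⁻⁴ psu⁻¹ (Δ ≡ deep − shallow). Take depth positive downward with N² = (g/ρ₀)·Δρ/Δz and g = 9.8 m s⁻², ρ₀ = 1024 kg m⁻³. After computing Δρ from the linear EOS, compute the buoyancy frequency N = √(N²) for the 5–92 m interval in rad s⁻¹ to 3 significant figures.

9.91 × 10⁻³ rad s⁻¹

ΔT = -5.7 K, ΔS = -0.70 psu (deep − shallow).
Δρ/ρ₀ = −αΔT + βΔS = 1.368 × 10⁻³ − 4.97 × 10⁻⁴ = 8.71 × 10⁻⁴, so Δρ ≈ 0.8919 kg m⁻³.
N² = (g/ρ₀)·Δρ/Δz = g·(Δρ/ρ₀)/Δz = 9.8 × 8.71 × 10⁻⁴ / 87 = 9.8113 × 10⁻⁵ s⁻².
N = √(9.8113 × 10⁻⁵) = 9.9052 × 10⁻³ rad s⁻¹ ≈ 9.91 × 10⁻³ rad s⁻¹.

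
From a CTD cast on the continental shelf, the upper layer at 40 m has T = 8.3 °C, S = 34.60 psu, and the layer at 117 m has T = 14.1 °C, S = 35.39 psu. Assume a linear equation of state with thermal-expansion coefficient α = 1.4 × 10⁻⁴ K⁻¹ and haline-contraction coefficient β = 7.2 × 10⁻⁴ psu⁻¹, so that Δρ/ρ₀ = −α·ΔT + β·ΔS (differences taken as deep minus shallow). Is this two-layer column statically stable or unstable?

unstable

ΔT = 14.1 − 8.3 = +5.8 K and ΔS = 35.39 − 34.60 = +0.79 psu (deep − shallow).
−αΔT = -8.12 × 10⁻⁴; βΔS = 5.688 × 10⁻⁴; sum Δρ/ρ₀ = -2.432 × 10⁻⁴.
Δρ/ρ₀ < 0, so Δρ < 0: deeper water is lighter → statically unstable; the column would overturn.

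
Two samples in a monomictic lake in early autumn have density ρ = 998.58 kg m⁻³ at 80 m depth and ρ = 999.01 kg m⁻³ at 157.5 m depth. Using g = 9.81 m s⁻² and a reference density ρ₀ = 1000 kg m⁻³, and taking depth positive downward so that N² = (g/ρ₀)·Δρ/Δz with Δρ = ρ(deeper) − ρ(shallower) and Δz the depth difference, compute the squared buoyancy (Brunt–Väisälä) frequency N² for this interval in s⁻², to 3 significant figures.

Δρ = 999.01 − 998.58 = 0.43 kg m⁻³ over Δz = 157.5 − 80 = 77.5 m.
N² = (9.81/1000) × (0.43/77.5) = 5.4430 × 10⁻⁵ s⁻² ≈ 5.44 × 10⁻⁵ s⁻².

5.44 × 10⁻⁵ s⁻²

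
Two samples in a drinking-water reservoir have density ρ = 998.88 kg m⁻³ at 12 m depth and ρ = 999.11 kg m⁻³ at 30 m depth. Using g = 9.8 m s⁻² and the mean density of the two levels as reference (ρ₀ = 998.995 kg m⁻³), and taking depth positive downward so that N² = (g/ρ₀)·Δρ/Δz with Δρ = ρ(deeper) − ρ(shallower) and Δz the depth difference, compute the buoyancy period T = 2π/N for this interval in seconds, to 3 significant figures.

561 s

Δρ = 999.11 − 998.88 = 0.23 kg m⁻³ over Δz = 30 − 12 = 18 m.
N² = (9.8/998.995) × (0.23/18) = 1.2535 × 10⁻⁴ s⁻².
N = √(1.2535 × 10⁻⁴) = 0.011196 rad s⁻¹, so T = 2π/N = 561.20 s ≈ 561 s.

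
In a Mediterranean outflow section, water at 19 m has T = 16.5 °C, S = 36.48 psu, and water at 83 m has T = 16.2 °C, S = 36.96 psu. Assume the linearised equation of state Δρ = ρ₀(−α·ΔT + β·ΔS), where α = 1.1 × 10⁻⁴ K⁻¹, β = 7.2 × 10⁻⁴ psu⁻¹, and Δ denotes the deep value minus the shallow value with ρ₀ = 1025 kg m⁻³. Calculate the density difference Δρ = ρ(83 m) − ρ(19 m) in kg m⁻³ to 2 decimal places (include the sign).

+0.39 kg m⁻³

ΔT = -0.3 K, ΔS = +0.48 psu (deep − shallow).
Δρ/ρ₀ = −(1.1 × 10⁻⁴)(-0.3) + (7.2 × 10⁻⁴)(+0.48) = 3.786 × 10⁻⁴.
Δρ = 1025 × (3.786 × 10⁻⁴) = +0.39 kg m⁻³.
Positive Δρ: denser below, stable.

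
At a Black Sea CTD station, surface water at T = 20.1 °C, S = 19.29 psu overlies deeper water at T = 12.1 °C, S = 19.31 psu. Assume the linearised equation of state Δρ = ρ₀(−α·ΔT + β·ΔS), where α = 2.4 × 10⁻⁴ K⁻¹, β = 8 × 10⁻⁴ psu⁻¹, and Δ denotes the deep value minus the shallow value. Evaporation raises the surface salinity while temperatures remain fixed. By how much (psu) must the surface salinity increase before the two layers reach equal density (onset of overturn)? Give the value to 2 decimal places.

2.42 psu

Neutral buoyancy requires −α(T_deep − T_surf) + β(S_deep − S_surf′) = 0.
S_surf′ = S_deep − (α/β)·ΔT = 19.31 − (2.4 × 10⁻⁴/8 × 10⁻⁴)·(-8.0) = 21.7100 psu.
Increase required: 21.7100 − 19.29 = 2.4200 psu.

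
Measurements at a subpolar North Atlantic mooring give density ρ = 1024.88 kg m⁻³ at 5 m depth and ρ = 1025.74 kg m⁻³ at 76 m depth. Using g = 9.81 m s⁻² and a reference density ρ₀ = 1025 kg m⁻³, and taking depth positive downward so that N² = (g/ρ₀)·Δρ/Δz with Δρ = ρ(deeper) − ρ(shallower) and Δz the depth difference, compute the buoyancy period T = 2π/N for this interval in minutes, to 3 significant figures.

9.73 min

Δρ = 1025.74 − 1024.88 = 0.86 kg m⁻³ over Δz = 76 − 5 = 71 m.
N² = (9.81/1025) × (0.86/71) = 1.1593 × 10⁻⁴ s⁻².
N = √(1.1593 × 10⁻⁴) = 0.010767 rad s⁻¹, so T = 2π/N = 583.56 s = 9.7260 min ≈ 9.73 min.
N² > 0, so the interval is statically stable.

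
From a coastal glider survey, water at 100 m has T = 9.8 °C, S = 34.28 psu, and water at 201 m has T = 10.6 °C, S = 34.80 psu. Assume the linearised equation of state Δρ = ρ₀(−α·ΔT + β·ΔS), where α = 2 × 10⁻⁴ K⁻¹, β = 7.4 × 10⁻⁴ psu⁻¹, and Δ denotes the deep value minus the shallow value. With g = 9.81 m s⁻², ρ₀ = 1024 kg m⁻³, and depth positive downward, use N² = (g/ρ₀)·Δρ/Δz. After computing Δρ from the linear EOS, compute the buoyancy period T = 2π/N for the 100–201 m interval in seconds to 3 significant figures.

ΔT = +0.8 K, ΔS = +0.52 psu (deep − shallow).
Δρ/ρ₀ = −αΔT + βΔS = -1.60 × 10⁻⁴ + 3.848 × 10⁻⁴ = 2.248 × 10⁻⁴, so Δρ ≈ 0.2302 kg m⁻³.
N² = (g/ρ₀)·Δρ/Δz = g·(Δρ/ρ₀)/Δz = 9.81 × 2.248 × 10⁻⁴ / 101 = 2.1835 × 10⁻⁵ s⁻².
N = √(2.1835 × 10⁻⁵) = 4.6728 × 10⁻³ rad s⁻¹ → T = 2π/N = 1.3446 × 10³ s ≈ 1.34 × 10³ s.

1.34 × 10³ s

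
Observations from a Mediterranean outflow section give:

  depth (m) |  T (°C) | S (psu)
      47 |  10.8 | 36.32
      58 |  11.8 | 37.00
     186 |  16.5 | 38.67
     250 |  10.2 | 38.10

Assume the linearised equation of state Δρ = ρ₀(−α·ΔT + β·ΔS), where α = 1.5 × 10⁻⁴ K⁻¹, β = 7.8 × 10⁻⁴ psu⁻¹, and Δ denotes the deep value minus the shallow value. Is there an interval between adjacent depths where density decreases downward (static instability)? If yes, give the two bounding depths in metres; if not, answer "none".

none

Evaluate Δρ/ρ₀ = −αΔT + βΔS across each adjacent pair:
  47–58 m: −αΔT+βΔS = −(1.5 × 10⁻⁴)(+1.0)+(7.8 × 10⁻⁴)(+0.68) = 3.8 × 10⁻⁴ → stable
  58–186 m: −αΔT+βΔS = −(1.5 × 10⁻⁴)(+4.7)+(7.8 × 10⁻⁴)(+1.67) = 6.0 × 10⁻⁴ → stable
  186–250 m: −αΔT+βΔS = −(1.5 × 10⁻⁴)(-6.3)+(7.8 × 10⁻⁴)(-0.57) = 5.0 × 10⁻⁴ → stable
Every interval has Δρ > 0: the column is stably stratified throughout.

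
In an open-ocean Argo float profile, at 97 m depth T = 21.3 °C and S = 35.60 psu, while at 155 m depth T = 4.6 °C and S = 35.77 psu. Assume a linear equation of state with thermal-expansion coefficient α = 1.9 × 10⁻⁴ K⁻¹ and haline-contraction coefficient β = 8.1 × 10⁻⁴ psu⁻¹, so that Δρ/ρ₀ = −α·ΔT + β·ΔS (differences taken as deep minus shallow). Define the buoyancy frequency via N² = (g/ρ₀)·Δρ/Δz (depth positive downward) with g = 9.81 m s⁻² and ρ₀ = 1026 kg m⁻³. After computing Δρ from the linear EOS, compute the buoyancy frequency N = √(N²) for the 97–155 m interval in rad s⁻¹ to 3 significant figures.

0.0237 rad s⁻¹

ΔT = -16.7 K, ΔS = +0.17 psu (deep − shallow).
Δρ/ρ₀ = −αΔT + βΔS = 3.173 × 10⁻³ + 1.377 × 10⁻⁴ = 3.3107 × 10⁻³, so Δρ ≈ 3.397 kg m⁻³.
N² = (g/ρ₀)·Δρ/Δz = g·(Δρ/ρ₀)/Δz = 9.81 × 3.3107 × 10⁻³ / 58 = 5.5996 × 10⁻⁴ s⁻².
N = √(5.5996 × 10⁻⁴) = 0.023663 rad s⁻¹ ≈ 0.0237 rad s⁻¹.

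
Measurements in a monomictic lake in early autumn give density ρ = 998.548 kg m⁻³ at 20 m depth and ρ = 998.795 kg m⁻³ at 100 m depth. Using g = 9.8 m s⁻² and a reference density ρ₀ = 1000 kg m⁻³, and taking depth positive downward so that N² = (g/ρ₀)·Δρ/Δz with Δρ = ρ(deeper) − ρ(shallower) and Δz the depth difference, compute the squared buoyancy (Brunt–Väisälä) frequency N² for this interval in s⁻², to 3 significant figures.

Δρ = 998.795 − 998.548 = 0.247 kg m⁻³ over Δz = 100 − 20 = 80 m.
N² = (9.8/1000) × (0.247/80) = 3.0258 × 10⁻⁵ s⁻² ≈ 3.03 × 10⁻⁵ s⁻².

3.03 × 10⁻⁵ s⁻²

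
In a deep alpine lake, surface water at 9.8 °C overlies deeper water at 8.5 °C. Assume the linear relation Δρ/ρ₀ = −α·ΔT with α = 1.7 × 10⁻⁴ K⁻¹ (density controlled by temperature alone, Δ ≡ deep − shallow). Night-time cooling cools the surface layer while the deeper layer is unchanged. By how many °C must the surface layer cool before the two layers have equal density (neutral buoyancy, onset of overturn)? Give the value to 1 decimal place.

1.3 °C

With temperature the only control, equal density requires T_surf′ = T_deep.
T_surf′ = 8.5 °C.
Cooling required: 9.8 − 8.5 = 1.3 °C.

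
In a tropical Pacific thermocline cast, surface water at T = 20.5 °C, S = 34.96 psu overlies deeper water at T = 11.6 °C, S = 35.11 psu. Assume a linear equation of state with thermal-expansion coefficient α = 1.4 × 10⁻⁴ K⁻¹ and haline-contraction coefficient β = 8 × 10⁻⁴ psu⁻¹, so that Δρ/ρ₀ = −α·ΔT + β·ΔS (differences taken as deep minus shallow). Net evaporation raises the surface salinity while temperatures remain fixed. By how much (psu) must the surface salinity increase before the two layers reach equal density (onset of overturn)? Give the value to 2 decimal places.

Neutral buoyancy requires −α(T_deep − T_surf) + β(S_deep − S_surf′) = 0.
S_surf′ = S_deep − (α/β)·ΔT = 35.11 − (1.4 × 10⁻⁴/8 × 10⁻⁴)·(-8.9) = 36.6675 psu.
Increase required: 36.6675 − 34.96 = 1.7075 psu.

1.71 psu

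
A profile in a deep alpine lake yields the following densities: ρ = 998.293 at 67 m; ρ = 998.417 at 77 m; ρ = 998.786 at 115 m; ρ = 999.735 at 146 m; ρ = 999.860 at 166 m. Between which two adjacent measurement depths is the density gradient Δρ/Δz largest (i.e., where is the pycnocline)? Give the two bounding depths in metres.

Compute the density gradient over each adjacent pair:
  67–77 m: Δρ/Δz = 0.124/10 = 0.012 kg m⁻⁴
  77–115 m: Δρ/Δz = 0.369/38 = 9.7 × 10⁻³ kg m⁻⁴
  115–146 m: Δρ/Δz = 0.949/31 = 0.031 kg m⁻⁴
  146–166 m: Δρ/Δz = 0.125/20 = 6.3 × 10⁻³ kg m⁻⁴
The largest gradient is in the 115–146 m interval — the pycnocline.

115–146 m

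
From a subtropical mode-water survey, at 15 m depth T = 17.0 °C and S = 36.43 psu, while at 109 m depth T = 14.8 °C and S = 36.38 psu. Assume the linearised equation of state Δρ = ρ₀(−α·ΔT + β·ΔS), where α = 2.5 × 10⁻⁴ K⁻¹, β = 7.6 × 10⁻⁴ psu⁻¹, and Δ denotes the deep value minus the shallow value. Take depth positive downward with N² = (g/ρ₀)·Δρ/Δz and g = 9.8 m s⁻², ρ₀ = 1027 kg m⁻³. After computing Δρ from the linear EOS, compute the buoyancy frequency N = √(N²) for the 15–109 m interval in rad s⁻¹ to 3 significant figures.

7.31 × 10⁻³ rad s⁻¹

ΔT = -2.2 K, ΔS = -0.05 psu (deep − shallow).
Δρ/ρ₀ = −αΔT + βΔS = 5.50 × 10⁻⁴ − 3.80 × 10⁻⁵ = 5.12 × 10⁻⁴, so Δρ ≈ 0.5258 kg m⁻³.
N² = (g/ρ₀)·Δρ/Δz = g·(Δρ/ρ₀)/Δz = 9.8 × 5.12 × 10⁻⁴ / 94 = 5.3379 × 10⁻⁵ s⁻².
N = √(5.3379 × 10⁻⁵) = 7.3061 × 10⁻³ rad s⁻¹ ≈ 7.31 × 10⁻³ rad s⁻¹.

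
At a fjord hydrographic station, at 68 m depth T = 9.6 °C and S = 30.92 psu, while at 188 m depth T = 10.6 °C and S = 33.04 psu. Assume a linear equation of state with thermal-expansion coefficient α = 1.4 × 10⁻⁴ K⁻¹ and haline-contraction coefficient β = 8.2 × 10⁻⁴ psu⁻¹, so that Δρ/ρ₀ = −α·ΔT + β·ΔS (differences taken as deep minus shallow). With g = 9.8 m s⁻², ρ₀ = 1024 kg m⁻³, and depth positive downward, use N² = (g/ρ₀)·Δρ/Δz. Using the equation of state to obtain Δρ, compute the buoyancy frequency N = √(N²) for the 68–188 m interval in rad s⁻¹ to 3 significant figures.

ΔT = +1.0 K, ΔS = +2.12 psu (deep − shallow).
Δρ/ρ₀ = −αΔT + βΔS = -1.40 × 10⁻⁴ + 1.7384 × 10⁻³ = 1.5984 × 10⁻³, so Δρ ≈ 1.637 kg m⁻³.
N² = (g/ρ₀)·Δρ/Δz = g·(Δρ/ρ₀)/Δz = 9.8 × 1.5984 × 10⁻³ / 120 = 1.3054 × 10⁻⁴ s⁻².
N = √(1.3054 × 10⁻⁴) = 0.011425 rad s⁻¹ ≈ 0.0114 rad s⁻¹.

0.0114 rad s⁻¹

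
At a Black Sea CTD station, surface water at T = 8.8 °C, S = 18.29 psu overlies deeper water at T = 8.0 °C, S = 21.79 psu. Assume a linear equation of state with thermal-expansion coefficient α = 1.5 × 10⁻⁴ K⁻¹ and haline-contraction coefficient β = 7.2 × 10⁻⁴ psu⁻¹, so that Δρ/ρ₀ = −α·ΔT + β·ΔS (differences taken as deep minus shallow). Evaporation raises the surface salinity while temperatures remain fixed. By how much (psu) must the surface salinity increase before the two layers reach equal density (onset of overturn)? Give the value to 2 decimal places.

3.67 psu

Neutral buoyancy requires −α(T_deep − T_surf) + β(S_deep − S_surf′) = 0.
S_surf′ = S_deep − (α/β)·ΔT = 21.79 − (1.5 × 10⁻⁴/7.2 × 10⁻⁴)·(-0.8) = 21.9567 psu.
Increase required: 21.9567 − 18.29 = 3.6667 psu.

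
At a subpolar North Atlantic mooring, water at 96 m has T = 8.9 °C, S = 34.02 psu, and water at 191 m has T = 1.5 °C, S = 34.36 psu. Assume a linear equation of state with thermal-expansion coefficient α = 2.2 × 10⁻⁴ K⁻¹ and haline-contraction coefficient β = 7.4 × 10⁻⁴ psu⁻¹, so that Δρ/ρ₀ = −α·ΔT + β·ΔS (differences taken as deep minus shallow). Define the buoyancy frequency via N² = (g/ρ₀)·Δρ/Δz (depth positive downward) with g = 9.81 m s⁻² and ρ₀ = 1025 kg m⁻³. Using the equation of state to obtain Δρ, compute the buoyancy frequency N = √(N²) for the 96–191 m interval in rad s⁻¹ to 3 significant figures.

ΔT = -7.4 K, ΔS = +0.34 psu (deep − shallow).
Δρ/ρ₀ = −αΔT + βΔS = 1.628 × 10⁻³ + 2.516 × 10⁻⁴ = 1.8796 × 10⁻³, so Δρ ≈ 1.927 kg m⁻³.
N² = (g/ρ₀)·Δρ/Δz = g·(Δρ/ρ₀)/Δz = 9.81 × 1.8796 × 10⁻³ / 95 = 1.9409 × 10⁻⁴ s⁻².
N = √(1.9409 × 10⁻⁴) = 0.013932 rad s⁻¹ ≈ 0.0139 rad s⁻¹.

0.0139 rad s⁻¹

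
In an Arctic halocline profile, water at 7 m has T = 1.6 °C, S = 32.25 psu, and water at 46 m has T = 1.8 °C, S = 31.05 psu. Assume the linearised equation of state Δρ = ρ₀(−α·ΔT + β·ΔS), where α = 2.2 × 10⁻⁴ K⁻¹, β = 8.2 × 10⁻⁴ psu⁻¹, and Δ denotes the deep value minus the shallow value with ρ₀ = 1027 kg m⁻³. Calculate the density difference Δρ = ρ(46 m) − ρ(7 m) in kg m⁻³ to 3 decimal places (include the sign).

ΔT = +0.2 K, ΔS = -1.20 psu (deep − shallow).
Δρ/ρ₀ = −(2.2 × 10⁻⁴)(+0.2) + (8.2 × 10⁻⁴)(-1.20) = -1.028 × 10⁻³.
Δρ = 1027 × (-1.028 × 10⁻³) = -1.056 kg m⁻³.
Negative Δρ: lighter below, statically unstable.

-1.056 kg m⁻³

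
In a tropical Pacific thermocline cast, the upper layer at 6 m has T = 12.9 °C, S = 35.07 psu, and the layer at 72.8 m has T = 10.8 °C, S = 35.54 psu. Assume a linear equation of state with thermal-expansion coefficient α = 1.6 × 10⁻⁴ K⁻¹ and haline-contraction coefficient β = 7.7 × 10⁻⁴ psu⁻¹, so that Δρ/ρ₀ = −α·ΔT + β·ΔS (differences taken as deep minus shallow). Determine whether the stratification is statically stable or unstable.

ΔT = 10.8 − 12.9 = -2.1 K and ΔS = 35.54 − 35.07 = +0.47 psu (deep − shallow).
−αΔT = 3.36 × 10⁻⁴; βΔS = 3.619 × 10⁻⁴; sum Δρ/ρ₀ = 6.979 × 10⁻⁴.
Δρ/ρ₀ > 0, so Δρ > 0: deeper water is denser → statically stable.

stable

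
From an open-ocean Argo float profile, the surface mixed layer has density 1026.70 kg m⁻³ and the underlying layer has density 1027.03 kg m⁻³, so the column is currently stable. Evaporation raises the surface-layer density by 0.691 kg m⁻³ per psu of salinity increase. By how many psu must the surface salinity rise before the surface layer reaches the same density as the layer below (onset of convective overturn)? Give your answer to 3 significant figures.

Density deficit of the surface layer: 1027.03 − 1026.70 = 0.33 kg m⁻³.
Required change = 0.33 / 0.691 = 0.478 psu.

0.478 psu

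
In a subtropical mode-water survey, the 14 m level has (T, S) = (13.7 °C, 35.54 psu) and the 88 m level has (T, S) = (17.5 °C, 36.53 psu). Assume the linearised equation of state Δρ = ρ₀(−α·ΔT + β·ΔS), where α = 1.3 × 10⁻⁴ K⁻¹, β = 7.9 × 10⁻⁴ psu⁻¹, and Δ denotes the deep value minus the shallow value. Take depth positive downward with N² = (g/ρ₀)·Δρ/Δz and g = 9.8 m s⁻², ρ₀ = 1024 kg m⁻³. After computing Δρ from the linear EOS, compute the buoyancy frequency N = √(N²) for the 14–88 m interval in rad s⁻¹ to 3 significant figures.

6.18 × 10⁻³ rad s⁻¹

ΔT = +3.8 K, ΔS = +0.99 psu (deep − shallow).
Δρ/ρ₀ = −αΔT + βΔS = -4.94 × 10⁻⁴ + 7.821 × 10⁻⁴ = 2.881 × 10⁻⁴, so Δρ ≈ 0.2950 kg m⁻³.
N² = (g/ρ₀)·Δρ/Δz = g·(Δρ/ρ₀)/Δz = 9.8 × 2.881 × 10⁻⁴ / 74 = 3.8154 × 10⁻⁵ s⁻².
N = √(3.8154 × 10⁻⁵) = 6.1769 × 10⁻³ rad s⁻¹ ≈ 6.18 × 10⁻³ rad s⁻¹.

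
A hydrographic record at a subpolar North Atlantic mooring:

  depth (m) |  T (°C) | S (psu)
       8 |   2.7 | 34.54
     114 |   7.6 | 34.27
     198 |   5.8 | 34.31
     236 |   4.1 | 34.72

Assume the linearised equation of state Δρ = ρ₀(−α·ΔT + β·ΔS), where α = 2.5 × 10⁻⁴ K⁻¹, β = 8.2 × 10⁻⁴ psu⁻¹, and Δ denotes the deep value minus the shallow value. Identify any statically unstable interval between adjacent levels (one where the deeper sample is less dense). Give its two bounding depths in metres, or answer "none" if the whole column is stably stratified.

Evaluate Δρ/ρ₀ = −αΔT + βΔS across each adjacent pair:
  8–114 m: −αΔT+βΔS = −(2.5 × 10⁻⁴)(+4.9)+(8.2 × 10⁻⁴)(-0.27) = -1.4 × 10⁻³ → UNSTABLE
  114–198 m: −αΔT+βΔS = −(2.5 × 10⁻⁴)(-1.8)+(8.2 × 10⁻⁴)(+0.04) = 4.8 × 10⁻⁴ → stable
  198–236 m: −αΔT+βΔS = −(2.5 × 10⁻⁴)(-1.7)+(8.2 × 10⁻⁴)(+0.41) = 7.6 × 10⁻⁴ → stable
The 8–114 m interval has Δρ < 0: lighter water underlies denser water.

8–114 m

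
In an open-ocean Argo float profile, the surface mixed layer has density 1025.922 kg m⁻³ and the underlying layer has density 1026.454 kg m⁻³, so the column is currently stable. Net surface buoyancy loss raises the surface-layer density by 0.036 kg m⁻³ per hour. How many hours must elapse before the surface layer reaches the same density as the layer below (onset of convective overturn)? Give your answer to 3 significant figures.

14.8 hours

Density deficit of the surface layer: 1026.454 − 1025.922 = 0.532 kg m⁻³.
Required change = 0.532 / 0.036 = 14.8 hours.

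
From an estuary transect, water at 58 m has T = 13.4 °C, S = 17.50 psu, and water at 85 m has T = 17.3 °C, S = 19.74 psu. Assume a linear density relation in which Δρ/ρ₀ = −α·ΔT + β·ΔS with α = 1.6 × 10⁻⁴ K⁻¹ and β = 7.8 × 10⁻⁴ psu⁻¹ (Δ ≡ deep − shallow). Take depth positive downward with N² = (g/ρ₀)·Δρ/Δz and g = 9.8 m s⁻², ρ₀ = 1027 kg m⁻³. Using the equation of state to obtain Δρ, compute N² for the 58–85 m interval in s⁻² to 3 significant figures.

ΔT = +3.9 K, ΔS = +2.24 psu (deep − shallow).
Δρ/ρ₀ = −αΔT + βΔS = -6.24 × 10⁻⁴ + 1.7472 × 10⁻³ = 1.1232 × 10⁻³, so Δρ ≈ 1.154 kg m⁻³.
N² = (g/ρ₀)·Δρ/Δz = g·(Δρ/ρ₀)/Δz = 9.8 × 1.1232 × 10⁻³ / 27 = 4.0768 × 10⁻⁴ s⁻² ≈ 4.08 × 10⁻⁴ s⁻².

4.08 × 10⁻⁴ s⁻²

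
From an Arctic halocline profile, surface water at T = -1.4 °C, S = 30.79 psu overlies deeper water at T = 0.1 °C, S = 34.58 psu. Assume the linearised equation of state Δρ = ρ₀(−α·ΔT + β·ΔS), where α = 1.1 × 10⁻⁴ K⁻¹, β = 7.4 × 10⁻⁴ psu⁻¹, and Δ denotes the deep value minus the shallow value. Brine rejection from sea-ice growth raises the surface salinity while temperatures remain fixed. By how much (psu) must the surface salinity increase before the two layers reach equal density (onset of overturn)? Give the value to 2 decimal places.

Neutral buoyancy requires −α(T_deep − T_surf) + β(S_deep − S_surf′) = 0.
S_surf′ = S_deep − (α/β)·ΔT = 34.58 − (1.1 × 10⁻⁴/7.4 × 10⁻⁴)·(+1.5) = 34.3570 psu.
Increase required: 34.3570 − 30.79 = 3.5670 psu.

3.57 psu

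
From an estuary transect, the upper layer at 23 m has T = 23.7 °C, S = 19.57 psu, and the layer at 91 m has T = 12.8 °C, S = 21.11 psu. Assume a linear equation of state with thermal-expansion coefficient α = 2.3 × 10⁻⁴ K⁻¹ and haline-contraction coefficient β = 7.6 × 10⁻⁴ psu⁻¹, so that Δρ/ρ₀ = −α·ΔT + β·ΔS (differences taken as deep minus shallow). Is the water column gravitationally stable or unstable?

ΔT = 12.8 − 23.7 = -10.9 K and ΔS = 21.11 − 19.57 = +1.54 psu (deep − shallow).
−αΔT = 2.507 × 10⁻³; βΔS = 1.1704 × 10⁻³; sum Δρ/ρ₀ = 3.6774 × 10⁻³.
Δρ/ρ₀ > 0, so Δρ > 0: deeper water is denser → statically stable.

stable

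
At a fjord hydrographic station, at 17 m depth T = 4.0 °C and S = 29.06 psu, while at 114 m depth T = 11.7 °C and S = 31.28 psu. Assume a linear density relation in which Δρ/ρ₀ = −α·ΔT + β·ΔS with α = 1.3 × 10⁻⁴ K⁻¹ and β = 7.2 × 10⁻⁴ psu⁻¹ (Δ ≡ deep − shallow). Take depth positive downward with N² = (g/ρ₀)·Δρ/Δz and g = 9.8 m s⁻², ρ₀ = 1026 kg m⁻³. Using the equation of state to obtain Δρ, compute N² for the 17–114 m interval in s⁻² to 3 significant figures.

6.04 × 10⁻⁵ s⁻²

ΔT = +7.7 K, ΔS = +2.22 psu (deep − shallow).
Δρ/ρ₀ = −αΔT + βΔS = -1.001 × 10⁻³ + 1.5984 × 10⁻³ = 5.974 × 10⁻⁴, so Δρ ≈ 0.6129 kg m⁻³.
N² = (g/ρ₀)·Δρ/Δz = g·(Δρ/ρ₀)/Δz = 9.8 × 5.974 × 10⁻⁴ / 97 = 6.0356 × 10⁻⁵ s⁻² ≈ 6.04 × 10⁻⁵ s⁻².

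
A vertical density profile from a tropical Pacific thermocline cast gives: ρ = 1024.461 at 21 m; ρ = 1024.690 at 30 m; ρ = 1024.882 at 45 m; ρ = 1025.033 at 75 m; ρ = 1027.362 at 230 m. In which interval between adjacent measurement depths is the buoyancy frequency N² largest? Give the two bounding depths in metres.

Compute the density gradient over each adjacent pair:
  21–30 m: Δρ/Δz = 0.229/9 = 0.025 kg m⁻⁴
  30–45 m: Δρ/Δz = 0.192/15 = 0.013 kg m⁻⁴
  45–75 m: Δρ/Δz = 0.151/30 = 5.0 × 10⁻³ kg m⁻⁴
  75–230 m: Δρ/Δz = 2.329/155 = 0.015 kg m⁻⁴
The largest gradient is in the 21–30 m interval — the pycnocline.

21–30 m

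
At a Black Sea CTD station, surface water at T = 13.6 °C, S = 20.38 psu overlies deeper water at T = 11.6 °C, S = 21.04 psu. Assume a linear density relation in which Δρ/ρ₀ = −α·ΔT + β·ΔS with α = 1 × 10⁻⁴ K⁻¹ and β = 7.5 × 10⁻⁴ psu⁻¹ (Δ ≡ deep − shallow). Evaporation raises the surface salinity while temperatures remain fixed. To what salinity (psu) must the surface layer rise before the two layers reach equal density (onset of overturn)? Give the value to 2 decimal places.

Neutral buoyancy requires −α(T_deep − T_surf) + β(S_deep − S_surf′) = 0.
S_surf′ = S_deep − (α/β)·ΔT = 21.04 − (1 × 10⁻⁴/7.5 × 10⁻⁴)·(-2.0) = 21.3067 psu.
Increase required: 21.3067 − 20.38 = 0.9267 psu.

21.31 psu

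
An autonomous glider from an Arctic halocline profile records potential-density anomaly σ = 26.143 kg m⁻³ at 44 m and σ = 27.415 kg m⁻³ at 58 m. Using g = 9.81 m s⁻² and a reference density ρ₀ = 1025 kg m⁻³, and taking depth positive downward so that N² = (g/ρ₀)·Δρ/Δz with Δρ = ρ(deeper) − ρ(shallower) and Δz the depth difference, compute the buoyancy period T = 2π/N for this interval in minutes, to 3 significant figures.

3.55 min

Δρ = 1027.415 − 1026.143 = 1.272 kg m⁻³ over Δz = 58 − 44 = 14 m.
N² = (9.81/1025) × (1.272/14) = 8.6957 × 10⁻⁴ s⁻².
N = √(8.6957 × 10⁻⁴) = 0.029488 rad s⁻¹, so T = 2π/N = 213.08 s = 3.5513 min ≈ 3.55 min.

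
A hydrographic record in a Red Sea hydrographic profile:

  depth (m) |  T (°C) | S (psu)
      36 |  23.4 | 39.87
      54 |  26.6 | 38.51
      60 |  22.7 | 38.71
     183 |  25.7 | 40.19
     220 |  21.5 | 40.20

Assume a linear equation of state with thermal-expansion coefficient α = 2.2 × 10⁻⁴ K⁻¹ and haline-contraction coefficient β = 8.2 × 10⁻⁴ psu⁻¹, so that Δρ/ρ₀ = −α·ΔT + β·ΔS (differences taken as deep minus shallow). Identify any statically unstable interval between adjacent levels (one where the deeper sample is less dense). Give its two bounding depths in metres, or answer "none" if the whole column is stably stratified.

Evaluate Δρ/ρ₀ = −αΔT + βΔS across each adjacent pair:
  36–54 m: −αΔT+βΔS = −(2.2 × 10⁻⁴)(+3.2)+(8.2 × 10⁻⁴)(-1.36) = -1.8 × 10⁻³ → UNSTABLE
  54–60 m: −αΔT+βΔS = −(2.2 × 10⁻⁴)(-3.9)+(8.2 × 10⁻⁴)(+0.20) = 1.0 × 10⁻³ → stable
  60–183 m: −αΔT+βΔS = −(2.2 × 10⁻⁴)(+3.0)+(8.2 × 10⁻⁴)(+1.48) = 5.5 × 10⁻⁴ → stable
  183–220 m: −αΔT+βΔS = −(2.2 × 10⁻⁴)(-4.2)+(8.2 × 10⁻⁴)(+0.01) = 9.3 × 10⁻⁴ → stable
The 36–54 m interval has Δρ < 0: lighter water underlies denser water.

36–54 m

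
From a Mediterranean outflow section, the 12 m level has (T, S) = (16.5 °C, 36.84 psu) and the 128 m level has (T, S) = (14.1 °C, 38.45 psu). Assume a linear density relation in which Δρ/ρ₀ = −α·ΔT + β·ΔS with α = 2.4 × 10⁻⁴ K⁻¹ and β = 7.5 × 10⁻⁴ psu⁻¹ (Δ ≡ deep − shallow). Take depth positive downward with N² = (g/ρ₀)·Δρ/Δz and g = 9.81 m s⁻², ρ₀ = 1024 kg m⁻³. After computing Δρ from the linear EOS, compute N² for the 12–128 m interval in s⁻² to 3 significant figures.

1.51 × 10⁻⁴ s⁻²

ΔT = -2.4 K, ΔS = +1.61 psu (deep − shallow).
Δρ/ρ₀ = −αΔT + βΔS = 5.76 × 10⁻⁴ + 1.2075 × 10⁻³ = 1.7835 × 10⁻³, so Δρ ≈ 1.826 kg m⁻³.
N² = (g/ρ₀)·Δρ/Δz = g·(Δρ/ρ₀)/Δz = 9.81 × 1.7835 × 10⁻³ / 116 = 1.5083 × 10⁻⁴ s⁻² ≈ 1.51 × 10⁻⁴ s⁻².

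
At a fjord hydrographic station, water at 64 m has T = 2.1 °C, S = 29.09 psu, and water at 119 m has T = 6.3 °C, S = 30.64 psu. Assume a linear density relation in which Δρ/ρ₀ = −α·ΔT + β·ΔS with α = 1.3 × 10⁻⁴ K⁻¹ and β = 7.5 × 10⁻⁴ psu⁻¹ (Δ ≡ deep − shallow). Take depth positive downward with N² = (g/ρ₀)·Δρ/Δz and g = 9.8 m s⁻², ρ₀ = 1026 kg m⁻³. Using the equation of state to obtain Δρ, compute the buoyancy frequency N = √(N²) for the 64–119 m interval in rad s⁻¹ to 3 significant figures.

ΔT = +4.2 K, ΔS = +1.55 psu (deep − shallow).
Δρ/ρ₀ = −αΔT + βΔS = -5.46 × 10⁻⁴ + 1.1625 × 10⁻³ = 6.165 × 10⁻⁴, so Δρ ≈ 0.6325 kg m⁻³.
N² = (g/ρ₀)·Δρ/Δz = g·(Δρ/ρ₀)/Δz = 9.8 × 6.165 × 10⁻⁴ / 55 = 1.0985 × 10⁻⁴ s⁻².
N = √(1.0985 × 10⁻⁴) = 0.010481 rad s⁻¹ ≈ 0.0105 rad s⁻¹.

0.0105 rad s⁻¹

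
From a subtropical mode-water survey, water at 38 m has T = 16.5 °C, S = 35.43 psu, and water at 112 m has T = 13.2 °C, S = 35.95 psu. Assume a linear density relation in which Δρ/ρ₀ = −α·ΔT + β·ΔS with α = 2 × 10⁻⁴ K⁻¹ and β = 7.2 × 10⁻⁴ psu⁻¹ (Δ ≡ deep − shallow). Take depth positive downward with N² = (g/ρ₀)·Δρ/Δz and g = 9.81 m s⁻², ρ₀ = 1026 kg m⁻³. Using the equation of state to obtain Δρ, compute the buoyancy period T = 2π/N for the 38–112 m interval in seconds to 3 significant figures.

ΔT = -3.3 K, ΔS = +0.52 psu (deep − shallow).
Δρ/ρ₀ = −αΔT + βΔS = 6.60 × 10⁻⁴ + 3.744 × 10⁻⁴ = 1.0344 × 10⁻³, so Δρ ≈ 1.061 kg m⁻³.
N² = (g/ρ₀)·Δρ/Δz = g·(Δρ/ρ₀)/Δz = 9.81 × 1.0344 × 10⁻³ / 74 = 1.3713 × 10⁻⁴ s⁻².
N = √(1.3713 × 10⁻⁴) = 0.011710 rad s⁻¹ → T = 2π/N = 536.57 s ≈ 537 s.

537 s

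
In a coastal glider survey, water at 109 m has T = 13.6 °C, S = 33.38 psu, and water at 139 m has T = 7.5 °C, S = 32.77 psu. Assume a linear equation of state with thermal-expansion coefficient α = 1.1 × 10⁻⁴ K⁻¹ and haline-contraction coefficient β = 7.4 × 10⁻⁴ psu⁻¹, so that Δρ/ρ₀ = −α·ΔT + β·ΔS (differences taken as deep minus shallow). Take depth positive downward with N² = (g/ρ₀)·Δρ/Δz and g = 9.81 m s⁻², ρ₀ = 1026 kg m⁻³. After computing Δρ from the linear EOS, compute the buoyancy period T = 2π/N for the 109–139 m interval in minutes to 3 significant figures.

12.4 min

ΔT = -6.1 K, ΔS = -0.61 psu (deep − shallow).
Δρ/ρ₀ = −αΔT + βΔS = 6.71 × 10⁻⁴ − 4.514 × 10⁻⁴ = 2.196 × 10⁻⁴, so Δρ ≈ 0.2253 kg m⁻³.
N² = (g/ρ₀)·Δρ/Δz = g·(Δρ/ρ₀)/Δz = 9.81 × 2.196 × 10⁻⁴ / 30 = 7.1809 × 10⁻⁵ s⁻².
N = √(7.1809 × 10⁻⁵) = 8.4740 × 10⁻³ rad s⁻¹ → T = 2π/N = 741.47 s = 12.358 min ≈ 12.4 min.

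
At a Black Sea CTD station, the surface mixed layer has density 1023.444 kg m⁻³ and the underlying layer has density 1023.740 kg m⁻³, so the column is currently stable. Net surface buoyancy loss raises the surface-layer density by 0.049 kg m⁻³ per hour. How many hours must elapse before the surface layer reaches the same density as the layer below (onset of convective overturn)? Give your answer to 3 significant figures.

6.04 hours

Density deficit of the surface layer: 1023.740 − 1023.444 = 0.296 kg m⁻³.
Required change = 0.296 / 0.049 = 6.04 hours.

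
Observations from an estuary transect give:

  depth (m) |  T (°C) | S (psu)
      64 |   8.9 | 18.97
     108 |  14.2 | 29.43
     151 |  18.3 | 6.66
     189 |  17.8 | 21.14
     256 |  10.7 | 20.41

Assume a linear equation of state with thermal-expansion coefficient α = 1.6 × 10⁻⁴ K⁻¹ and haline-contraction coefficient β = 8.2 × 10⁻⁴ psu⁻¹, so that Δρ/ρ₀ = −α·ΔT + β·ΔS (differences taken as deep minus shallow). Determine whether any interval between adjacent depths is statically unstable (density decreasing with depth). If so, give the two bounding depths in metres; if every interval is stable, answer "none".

Evaluate Δρ/ρ₀ = −αΔT + βΔS across each adjacent pair:
  64–108 m: −αΔT+βΔS = −(1.6 × 10⁻⁴)(+5.3)+(8.2 × 10⁻⁴)(+10.46) = 7.7 × 10⁻³ → stable
  108–151 m: −αΔT+βΔS = −(1.6 × 10⁻⁴)(+4.1)+(8.2 × 10⁻⁴)(-22.77) = -0.019 → UNSTABLE
  151–189 m: −αΔT+βΔS = −(1.6 × 10⁻⁴)(-0.5)+(8.2 × 10⁻⁴)(+14.48) = 0.012 → stable
  189–256 m: −αΔT+βΔS = −(1.6 × 10⁻⁴)(-7.1)+(8.2 × 10⁻⁴)(-0.73) = 5.4 × 10⁻⁴ → stable
The 108–151 m interval has Δρ < 0: lighter water underlies denser water.

108–151 m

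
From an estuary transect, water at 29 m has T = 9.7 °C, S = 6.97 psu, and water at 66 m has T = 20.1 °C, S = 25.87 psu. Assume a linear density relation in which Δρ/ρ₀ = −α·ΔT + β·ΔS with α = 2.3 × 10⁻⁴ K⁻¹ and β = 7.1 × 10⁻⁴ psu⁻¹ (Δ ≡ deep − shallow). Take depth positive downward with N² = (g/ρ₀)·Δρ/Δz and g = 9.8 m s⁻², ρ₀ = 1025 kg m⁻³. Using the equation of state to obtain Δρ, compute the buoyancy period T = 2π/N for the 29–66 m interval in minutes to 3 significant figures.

ΔT = +10.4 K, ΔS = +18.90 psu (deep − shallow).
Δρ/ρ₀ = −αΔT + βΔS = -2.392 × 10⁻³ + 0.013419 = 0.011027, so Δρ ≈ 11.30 kg m⁻³.
N² = (g/ρ₀)·Δρ/Δz = g·(Δρ/ρ₀)/Δz = 9.8 × 0.011027 / 37 = 2.9207 × 10⁻³ s⁻².
N = √(2.9207 × 10⁻³) = 0.054044 rad s⁻¹ → T = 2π/N = 116.26 s = 1.9377 min ≈ 1.94 min.

1.94 min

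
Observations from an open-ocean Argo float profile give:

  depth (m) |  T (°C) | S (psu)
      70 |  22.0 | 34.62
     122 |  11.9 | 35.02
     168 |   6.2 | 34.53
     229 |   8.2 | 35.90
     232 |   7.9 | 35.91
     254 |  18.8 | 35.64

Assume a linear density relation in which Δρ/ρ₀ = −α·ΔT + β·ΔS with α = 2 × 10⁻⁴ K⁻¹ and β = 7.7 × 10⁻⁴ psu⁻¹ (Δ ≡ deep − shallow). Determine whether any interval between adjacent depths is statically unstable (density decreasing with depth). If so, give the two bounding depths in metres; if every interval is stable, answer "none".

Evaluate Δρ/ρ₀ = −αΔT + βΔS across each adjacent pair:
  70–122 m: −αΔT+βΔS = −(2 × 10⁻⁴)(-10.1)+(7.7 × 10⁻⁴)(+0.40) = 2.3 × 10⁻³ → stable
  122–168 m: −αΔT+βΔS = −(2 × 10⁻⁴)(-5.7)+(7.7 × 10⁻⁴)(-0.49) = 7.6 × 10⁻⁴ → stable
  168–229 m: −αΔT+βΔS = −(2 × 10⁻⁴)(+2.0)+(7.7 × 10⁻⁴)(+1.37) = 6.5 × 10⁻⁴ → stable
  229–232 m: −αΔT+βΔS = −(2 × 10⁻⁴)(-0.3)+(7.7 × 10⁻⁴)(+0.01) = 6.8 × 10⁻⁵ → stable
  232–254 m: −αΔT+βΔS = −(2 × 10⁻⁴)(+10.9)+(7.7 × 10⁻⁴)(-0.27) = -2.4 × 10⁻³ → UNSTABLE
The 232–254 m interval has Δρ < 0: lighter water underlies denser water.

232–254 m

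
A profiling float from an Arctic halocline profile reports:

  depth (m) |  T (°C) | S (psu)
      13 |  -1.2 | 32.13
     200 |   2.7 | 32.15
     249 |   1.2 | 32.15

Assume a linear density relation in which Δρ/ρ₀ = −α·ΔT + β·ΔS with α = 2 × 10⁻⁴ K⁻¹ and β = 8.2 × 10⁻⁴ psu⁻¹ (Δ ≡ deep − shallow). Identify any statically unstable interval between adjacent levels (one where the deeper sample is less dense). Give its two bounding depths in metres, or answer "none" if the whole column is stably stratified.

13–200 m

Evaluate Δρ/ρ₀ = −αΔT + βΔS across each adjacent pair:
  13–200 m: −αΔT+βΔS = −(2 × 10⁻⁴)(+3.9)+(8.2 × 10⁻⁴)(+0.02) = -7.6 × 10⁻⁴ → UNSTABLE
  200–249 m: −αΔT+βΔS = −(2 × 10⁻⁴)(-1.5)+(8.2 × 10⁻⁴)(+0.00) = 3.0 × 10⁻⁴ → stable
The 13–200 m interval has Δρ < 0: lighter water underlies denser water.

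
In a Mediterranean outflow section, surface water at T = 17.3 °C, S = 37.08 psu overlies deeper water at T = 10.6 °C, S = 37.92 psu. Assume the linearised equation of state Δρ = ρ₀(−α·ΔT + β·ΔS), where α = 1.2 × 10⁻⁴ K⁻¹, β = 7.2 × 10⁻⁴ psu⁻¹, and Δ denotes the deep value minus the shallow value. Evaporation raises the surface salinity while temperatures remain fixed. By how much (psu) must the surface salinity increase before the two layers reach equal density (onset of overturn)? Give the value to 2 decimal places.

1.96 psu

Neutral buoyancy requires −α(T_deep − T_surf) + β(S_deep − S_surf′) = 0.
S_surf′ = S_deep − (α/β)·ΔT = 37.92 − (1.2 × 10⁻⁴/7.2 × 10⁻⁴)·(-6.7) = 39.0367 psu.
Increase required: 39.0367 − 37.08 = 1.9567 psu.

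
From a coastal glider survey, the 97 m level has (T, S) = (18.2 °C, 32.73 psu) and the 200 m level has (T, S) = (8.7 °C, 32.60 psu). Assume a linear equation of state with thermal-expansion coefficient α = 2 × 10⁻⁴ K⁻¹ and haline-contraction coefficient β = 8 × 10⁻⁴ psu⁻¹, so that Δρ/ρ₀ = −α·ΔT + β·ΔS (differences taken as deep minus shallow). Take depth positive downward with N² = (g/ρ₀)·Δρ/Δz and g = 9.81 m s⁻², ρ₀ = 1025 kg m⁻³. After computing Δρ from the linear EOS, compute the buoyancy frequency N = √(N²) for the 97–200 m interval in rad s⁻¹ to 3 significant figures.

0.0131 rad s⁻¹

ΔT = -9.5 K, ΔS = -0.13 psu (deep − shallow).
Δρ/ρ₀ = −αΔT + βΔS = 1.90 × 10⁻³ − 1.04 × 10⁻⁴ = 1.796 × 10⁻³, so Δρ ≈ 1.841 kg m⁻³.
N² = (g/ρ₀)·Δρ/Δz = g·(Δρ/ρ₀)/Δz = 9.81 × 1.796 × 10⁻³ / 103 = 1.7106 × 10⁻⁴ s⁻².
N = √(1.7106 × 10⁻⁴) = 0.013079 rad s⁻¹ ≈ 0.0131 rad s⁻¹.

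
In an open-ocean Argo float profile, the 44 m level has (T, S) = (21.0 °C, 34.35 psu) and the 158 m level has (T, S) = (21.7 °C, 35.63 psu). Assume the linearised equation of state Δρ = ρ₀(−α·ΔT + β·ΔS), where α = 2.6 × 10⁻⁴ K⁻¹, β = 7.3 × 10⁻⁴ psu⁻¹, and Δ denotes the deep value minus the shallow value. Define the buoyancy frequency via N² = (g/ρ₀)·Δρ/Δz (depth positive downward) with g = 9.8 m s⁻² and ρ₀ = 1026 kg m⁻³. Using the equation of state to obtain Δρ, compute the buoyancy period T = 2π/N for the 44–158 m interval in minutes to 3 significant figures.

13.0 min

ΔT = +0.7 K, ΔS = +1.28 psu (deep − shallow).
Δρ/ρ₀ = −αΔT + βΔS = -1.82 × 10⁻⁴ + 9.344 × 10⁻⁴ = 7.524 × 10⁻⁴, so Δρ ≈ 0.7720 kg m⁻³.
N² = (g/ρ₀)·Δρ/Δz = g·(Δρ/ρ₀)/Δz = 9.8 × 7.524 × 10⁻⁴ / 114 = 6.4680 × 10⁻⁵ s⁻².
N = √(6.4680 × 10⁻⁵) = 8.0424 × 10⁻³ rad s⁻¹ → T = 2π/N = 781.26 s = 13.021 min ≈ 13.0 min.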